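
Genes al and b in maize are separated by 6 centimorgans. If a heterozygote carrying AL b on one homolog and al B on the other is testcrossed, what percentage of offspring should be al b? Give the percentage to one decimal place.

3.0%

A map distance of 6 centimorgans corresponds to a recombination frequency of 0.060.
The F1 is AL b / al B, so al b is a recombinant gamete class with expected frequency r/2 = 0.060/2 = 0.0300.
That is 0.0300 = 3.0% of the progeny.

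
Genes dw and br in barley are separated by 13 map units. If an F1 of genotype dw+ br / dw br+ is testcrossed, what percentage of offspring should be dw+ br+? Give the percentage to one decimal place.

A map distance of 13 map units corresponds to a recombination frequency of 0.130.
The F1 is dw+ br / dw br+, so dw+ br+ is a recombinant gamete class with expected frequency r/2 = 0.130/2 = 0.0650.
That is 0.0650 = 6.5% of the progeny.

6.5%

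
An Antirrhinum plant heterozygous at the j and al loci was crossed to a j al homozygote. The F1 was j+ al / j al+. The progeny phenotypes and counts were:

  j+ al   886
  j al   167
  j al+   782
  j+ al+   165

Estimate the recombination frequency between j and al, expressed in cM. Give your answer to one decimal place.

16.6 cM

The recombinant classes are j+ al+ and j al: 165 + 167 = 332.
Recombination frequency = 332/2000 = 0.1660 ≈ 16.6%, i.e. 16.6 cM.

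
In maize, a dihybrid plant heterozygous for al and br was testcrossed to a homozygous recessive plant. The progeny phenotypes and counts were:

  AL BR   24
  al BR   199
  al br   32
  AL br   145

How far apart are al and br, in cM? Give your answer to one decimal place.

The two most frequent classes, AL br (145) and al BR (199), are the parental types, so the F1 was AL br / al BR.
The recombinant classes are AL BR and al br: 24 + 32 = 56.
Recombination frequency = 56/400 = 0.1400 ≈ 14.0%, i.e. 14.0 cM.

14.0 cM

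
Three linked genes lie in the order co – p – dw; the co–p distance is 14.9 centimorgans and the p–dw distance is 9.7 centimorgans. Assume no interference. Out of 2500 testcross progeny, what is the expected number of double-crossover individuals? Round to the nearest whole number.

36

Map distances give recombination frequencies of 0.149 and 0.097 for the two intervals.
With no interference, expected double-crossover frequency = 0.149 × 0.097 = 0.01445.
Expected number = 0.01445 × 2500 = 36.13 ≈ 36.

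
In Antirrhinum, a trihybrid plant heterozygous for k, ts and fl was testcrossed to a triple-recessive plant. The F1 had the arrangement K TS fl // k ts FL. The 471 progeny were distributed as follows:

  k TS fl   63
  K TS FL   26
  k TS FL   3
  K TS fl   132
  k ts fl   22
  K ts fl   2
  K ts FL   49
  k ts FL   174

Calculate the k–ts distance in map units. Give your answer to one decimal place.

24.8 map units

The two rarest classes, K ts fl and k TS FL, are the double crossovers. Comparing them with the parentals, only the ts allele has switched, so ts is the middle locus and the order is k – ts – fl.
Crossovers in the k–ts interval produce the single-crossover classes k TS fl and K ts FL (63 + 49 = 112) plus the double crossovers (5).
RF(k–ts) = (112 + 5) / 471 = 117/471 = 0.2484 → 24.8 map units.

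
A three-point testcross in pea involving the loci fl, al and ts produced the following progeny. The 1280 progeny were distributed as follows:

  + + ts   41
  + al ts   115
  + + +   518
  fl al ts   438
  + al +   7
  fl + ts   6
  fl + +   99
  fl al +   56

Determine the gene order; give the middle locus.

al

The two most frequent reciprocal classes, fl al ts and + + +, are the parental types, so the F1 was fl al ts / + + +.
The two rarest classes, fl + ts and + al +, are the double crossovers. Comparing them with the parentals, only the al allele has switched, so al is the middle locus and the order is fl – al – ts.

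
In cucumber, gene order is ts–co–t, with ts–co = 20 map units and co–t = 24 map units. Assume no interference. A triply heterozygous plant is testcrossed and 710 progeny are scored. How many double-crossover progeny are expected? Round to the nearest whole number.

Map distances give recombination frequencies of 0.200 and 0.240 for the two intervals.
With no interference, expected double-crossover frequency = 0.200 × 0.240 = 0.04800.
Expected number = 0.04800 × 710 = 34.08 ≈ 34.

34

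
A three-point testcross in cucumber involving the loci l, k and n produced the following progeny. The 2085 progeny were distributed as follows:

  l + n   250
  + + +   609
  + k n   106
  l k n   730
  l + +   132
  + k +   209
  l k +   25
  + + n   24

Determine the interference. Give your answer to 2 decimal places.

The two most frequent reciprocal classes, l k n and + + +, are the parental types, so the F1 was l k n / + + +.
The two rarest classes, l k + and + + n, are the double crossovers. Comparing them with the parentals, only the n allele has switched, so n is the middle locus and the order is l – n – k.
l–n: (238 + 49)/2085 = 0.1376; n–k: (459 + 49)/2085 = 0.2436.
Expected DCO frequency = 0.1376 × 0.2436 ≈ 0.03352; observed = 49/2085 ≈ 0.02350.
Coefficient of coincidence = 0.02350/0.03352 ≈ 0.70; interference = 1 − 0.70 = 0.30.

0.30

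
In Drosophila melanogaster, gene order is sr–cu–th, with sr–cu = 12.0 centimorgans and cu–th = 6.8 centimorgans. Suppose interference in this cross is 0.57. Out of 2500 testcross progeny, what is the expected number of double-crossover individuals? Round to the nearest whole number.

9

Map distances give recombination frequencies of 0.120 and 0.068 for the two intervals.
With interference 0.57 (so coincidence = 0.43), expected double-crossover frequency = 0.120 × 0.068 × 0.43 = 0.00351.
Expected number = 0.00351 × 2500 = 8.77 ≈ 9.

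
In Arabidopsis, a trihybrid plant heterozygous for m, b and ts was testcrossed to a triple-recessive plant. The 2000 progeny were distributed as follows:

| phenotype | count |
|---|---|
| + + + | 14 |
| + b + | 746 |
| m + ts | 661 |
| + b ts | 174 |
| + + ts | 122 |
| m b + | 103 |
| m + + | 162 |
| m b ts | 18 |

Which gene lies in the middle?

b

The two most frequent reciprocal classes, + b + and m + ts, are the parental types, so the F1 was + b + / m + ts.
The two rarest classes, + + + and m b ts, are the double crossovers. Comparing them with the parentals, only the b allele has switched, so b is the middle locus and the order is ts – b – m.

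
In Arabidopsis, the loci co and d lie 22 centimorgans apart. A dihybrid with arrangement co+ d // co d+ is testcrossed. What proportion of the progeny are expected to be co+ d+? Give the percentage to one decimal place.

11.0%

A map distance of 22 centimorgans corresponds to a recombination frequency of 0.220.
The F1 is co+ d / co d+, so co+ d+ is a recombinant gamete class with expected frequency r/2 = 0.220/2 = 0.1100.
That is 0.1100 = 11.0% of the progeny.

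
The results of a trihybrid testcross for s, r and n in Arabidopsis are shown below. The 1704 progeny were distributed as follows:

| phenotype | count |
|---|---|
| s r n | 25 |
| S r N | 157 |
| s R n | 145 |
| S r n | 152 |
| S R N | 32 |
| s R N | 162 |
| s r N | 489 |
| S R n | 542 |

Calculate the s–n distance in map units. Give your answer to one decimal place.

The two most frequent reciprocal classes, S R n and s r N, are the parental types, so the F1 was S R n / s r N.
The two rarest classes, S R N and s r n, are the double crossovers. Comparing them with the parentals, only the n allele has switched, so n is the middle locus and the order is s – n – r.
Crossovers in the s–n interval produce the single-crossover classes s R n and S r N (145 + 157 = 302) plus the double crossovers (57).
RF(s–n) = (302 + 57) / 1704 = 359/1704 = 0.2107 → 21.1 map units.

21.1 map units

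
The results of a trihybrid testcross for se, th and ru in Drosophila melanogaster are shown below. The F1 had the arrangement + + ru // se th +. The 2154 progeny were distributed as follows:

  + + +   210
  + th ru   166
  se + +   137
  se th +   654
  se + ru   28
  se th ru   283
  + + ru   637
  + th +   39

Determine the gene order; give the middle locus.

se

The two rarest classes, se + ru and + th +, are the double crossovers. Comparing them with the parentals, only the se allele has switched, so se is the middle locus and the order is ru – se – th.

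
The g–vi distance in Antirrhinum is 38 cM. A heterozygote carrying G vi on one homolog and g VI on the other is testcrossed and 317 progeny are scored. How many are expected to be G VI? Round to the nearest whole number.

A map distance of 38 cM corresponds to a recombination frequency of 0.380.
The F1 is G vi / g VI, so G VI is a recombinant gamete class with expected frequency r/2 = 0.380/2 = 0.1900.
Expected number = 0.1900 × 317 = 60.23 ≈ 60.

60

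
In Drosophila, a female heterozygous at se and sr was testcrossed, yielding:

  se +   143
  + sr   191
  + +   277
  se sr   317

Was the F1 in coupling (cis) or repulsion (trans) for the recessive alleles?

cis

The two most frequent classes are + + (277) and se sr (317); these are the parental (non-recombinant) types.
So the F1 carried + + on one chromosome and se sr on the other — the recessive alleles are on the same chromosome (cis / coupling).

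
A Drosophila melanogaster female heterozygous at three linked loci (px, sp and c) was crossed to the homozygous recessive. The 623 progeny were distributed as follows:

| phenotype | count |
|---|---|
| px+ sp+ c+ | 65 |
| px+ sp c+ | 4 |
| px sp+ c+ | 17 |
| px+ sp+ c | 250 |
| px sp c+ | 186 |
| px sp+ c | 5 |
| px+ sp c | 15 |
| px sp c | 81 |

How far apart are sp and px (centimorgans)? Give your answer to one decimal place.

6.6 centimorgans

The two most frequent reciprocal classes, px sp c+ and px+ sp+ c, are the parental types, so the F1 was px sp c+ / px+ sp+ c.
The two rarest classes, px+ sp c+ and px sp+ c, are the double crossovers. Comparing them with the parentals, only the px allele has switched, so px is the middle locus and the order is c – px – sp.
Crossovers in the px–sp interval produce the single-crossover classes px sp+ c+ and px+ sp c (17 + 15 = 32) plus the double crossovers (9).
RF(px–sp) = (32 + 9) / 623 = 41/623 = 0.0658 → 6.6 centimorgans.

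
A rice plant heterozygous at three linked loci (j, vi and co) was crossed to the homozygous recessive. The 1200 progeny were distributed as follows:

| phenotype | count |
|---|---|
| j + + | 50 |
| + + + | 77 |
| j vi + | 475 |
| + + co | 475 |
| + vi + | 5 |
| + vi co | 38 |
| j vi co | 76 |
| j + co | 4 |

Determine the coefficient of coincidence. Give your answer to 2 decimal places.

The two most frequent reciprocal classes, j vi + and + + co, are the parental types, so the F1 was j vi + / + + co.
The two rarest classes, + vi + and j + co, are the double crossovers. Comparing them with the parentals, only the j allele has switched, so j is the middle locus and the order is vi – j – co.
vi–j: (88 + 9)/1200 = 0.0808; j–co: (153 + 9)/1200 = 0.1350.
Expected DCO frequency = 0.0808 × 0.1350 ≈ 0.01091; observed = 9/1200 ≈ 0.00750.
Coefficient of coincidence = 0.00750/0.01091 ≈ 0.69.

0.69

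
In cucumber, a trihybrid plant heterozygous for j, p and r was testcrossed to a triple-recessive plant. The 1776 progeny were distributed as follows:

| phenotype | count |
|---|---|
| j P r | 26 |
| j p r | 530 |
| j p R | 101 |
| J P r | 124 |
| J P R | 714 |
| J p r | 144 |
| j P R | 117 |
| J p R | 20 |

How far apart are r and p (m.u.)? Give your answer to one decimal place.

15.3 m.u.

The two most frequent reciprocal classes, J P R and j p r, are the parental types, so the F1 was J P R / j p r.
The two rarest classes, J p R and j P r, are the double crossovers. Comparing them with the parentals, only the p allele has switched, so p is the middle locus and the order is r – p – j.
Crossovers in the r–p interval produce the single-crossover classes J P r and j p R (124 + 101 = 225) plus the double crossovers (46).
RF(r–p) = (225 + 46) / 1776 = 271/1776 = 0.1526 → 15.3 m.u.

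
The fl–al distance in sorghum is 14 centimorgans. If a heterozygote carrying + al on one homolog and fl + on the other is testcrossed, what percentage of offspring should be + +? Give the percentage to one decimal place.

7.0%

A map distance of 14 centimorgans corresponds to a recombination frequency of 0.140.
The F1 is + al / fl +, so + + is a recombinant gamete class with expected frequency r/2 = 0.140/2 = 0.0700.
That is 0.0700 = 7.0% of the progeny.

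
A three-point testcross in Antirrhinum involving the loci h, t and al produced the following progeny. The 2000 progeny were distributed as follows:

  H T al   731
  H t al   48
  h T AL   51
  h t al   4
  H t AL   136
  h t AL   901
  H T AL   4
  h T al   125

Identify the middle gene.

The two most frequent reciprocal classes, H T al and h t AL, are the parental types, so the F1 was H T al / h t AL.
The two rarest classes, H T AL and h t al, are the double crossovers. Comparing them with the parentals, only the al allele has switched, so al is the middle locus and the order is t – al – h.

al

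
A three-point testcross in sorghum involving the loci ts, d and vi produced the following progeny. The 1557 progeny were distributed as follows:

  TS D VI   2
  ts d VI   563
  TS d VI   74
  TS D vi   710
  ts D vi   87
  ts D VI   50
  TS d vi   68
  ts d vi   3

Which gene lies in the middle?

The two most frequent reciprocal classes, TS D vi and ts d VI, are the parental types, so the F1 was TS D vi / ts d VI.
The two rarest classes, TS D VI and ts d vi, are the double crossovers. Comparing them with the parentals, only the vi allele has switched, so vi is the middle locus and the order is ts – vi – d.

vi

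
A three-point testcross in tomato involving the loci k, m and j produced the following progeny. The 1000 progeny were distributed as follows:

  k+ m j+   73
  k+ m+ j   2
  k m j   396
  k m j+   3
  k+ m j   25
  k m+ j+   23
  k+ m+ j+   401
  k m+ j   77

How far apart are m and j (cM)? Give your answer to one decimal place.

The two most frequent reciprocal classes, k+ m+ j+ and k m j, are the parental types, so the F1 was k+ m+ j+ / k m j.
The two rarest classes, k+ m+ j and k m j+, are the double crossovers. Comparing them with the parentals, only the j allele has switched, so j is the middle locus and the order is m – j – k.
Crossovers in the m–j interval produce the single-crossover classes k+ m j+ and k m+ j (73 + 77 = 150) plus the double crossovers (5).
RF(m–j) = (150 + 5) / 1000 = 155/1000 = 0.1550 → 15.5 cM.

15.5 cM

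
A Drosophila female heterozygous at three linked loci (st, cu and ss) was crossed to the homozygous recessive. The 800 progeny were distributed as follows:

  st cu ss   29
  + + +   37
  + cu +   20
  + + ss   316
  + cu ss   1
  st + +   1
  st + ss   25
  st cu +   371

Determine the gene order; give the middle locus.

The two most frequent reciprocal classes, + + ss and st cu +, are the parental types, so the F1 was + + ss / st cu +.
The two rarest classes, + cu ss and st + +, are the double crossovers. Comparing them with the parentals, only the cu allele has switched, so cu is the middle locus and the order is ss – cu – st.

cu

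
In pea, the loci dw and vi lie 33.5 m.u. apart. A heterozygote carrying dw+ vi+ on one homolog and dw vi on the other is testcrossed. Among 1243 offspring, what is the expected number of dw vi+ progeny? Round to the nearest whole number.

208

A map distance of 33.5 m.u. corresponds to a recombination frequency of 0.335.
The F1 is dw+ vi+ / dw vi, so dw vi+ is a recombinant gamete class with expected frequency r/2 = 0.335/2 = 0.1675.
Expected number = 0.1675 × 1243 = 208.20 ≈ 208.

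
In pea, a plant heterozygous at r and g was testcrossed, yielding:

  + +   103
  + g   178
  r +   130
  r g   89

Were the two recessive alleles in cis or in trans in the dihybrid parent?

The two most frequent classes are + g (178) and r + (130); these are the parental (non-recombinant) types.
So the F1 carried + g on one chromosome and r + on the other — the recessive alleles are on opposite chromosomes (trans / repulsion).

trans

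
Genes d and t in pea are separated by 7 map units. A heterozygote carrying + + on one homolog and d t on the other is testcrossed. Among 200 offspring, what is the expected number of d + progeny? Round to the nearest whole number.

A map distance of 7 map units corresponds to a recombination frequency of 0.070.
The F1 is + + / d t, so d + is a recombinant gamete class with expected frequency r/2 = 0.070/2 = 0.0350.
Expected number = 0.0350 × 200 = 7.00 ≈ 7.

7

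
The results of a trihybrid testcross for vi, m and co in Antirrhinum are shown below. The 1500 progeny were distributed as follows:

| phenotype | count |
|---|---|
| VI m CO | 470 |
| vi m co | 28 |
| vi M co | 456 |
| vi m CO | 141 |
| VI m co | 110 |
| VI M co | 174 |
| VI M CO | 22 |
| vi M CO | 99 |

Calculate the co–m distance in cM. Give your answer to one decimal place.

17.3 cM

The two most frequent reciprocal classes, VI m CO and vi M co, are the parental types, so the F1 was VI m CO / vi M co.
The two rarest classes, VI M CO and vi m co, are the double crossovers. Comparing them with the parentals, only the m allele has switched, so m is the middle locus and the order is vi – m – co.
Crossovers in the m–co interval produce the single-crossover classes VI m co and vi M CO (110 + 99 = 209) plus the double crossovers (50).
RF(m–co) = (209 + 50) / 1500 = 259/1500 = 0.1727 → 17.3 cM.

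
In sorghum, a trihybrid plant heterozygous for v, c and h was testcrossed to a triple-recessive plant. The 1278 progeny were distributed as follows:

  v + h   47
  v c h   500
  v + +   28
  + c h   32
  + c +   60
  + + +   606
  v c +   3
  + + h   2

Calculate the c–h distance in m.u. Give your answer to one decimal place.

The two most frequent reciprocal classes, + + + and v c h, are the parental types, so the F1 was + + + / v c h.
The two rarest classes, + + h and v c +, are the double crossovers. Comparing them with the parentals, only the h allele has switched, so h is the middle locus and the order is c – h – v.
Crossovers in the c–h interval produce the single-crossover classes + c + and v + h (60 + 47 = 107) plus the double crossovers (5).
RF(c–h) = (107 + 5) / 1278 = 112/1278 = 0.0876 → 8.8 m.u.

8.8 m.u.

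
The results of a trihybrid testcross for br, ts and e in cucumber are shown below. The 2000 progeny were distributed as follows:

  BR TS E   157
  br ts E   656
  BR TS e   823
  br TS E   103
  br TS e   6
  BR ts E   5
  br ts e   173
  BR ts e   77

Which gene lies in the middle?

br

The two most frequent reciprocal classes, br ts E and BR TS e, are the parental types, so the F1 was br ts E / BR TS e.
The two rarest classes, BR ts E and br TS e, are the double crossovers. Comparing them with the parentals, only the br allele has switched, so br is the middle locus and the order is e – br – ts.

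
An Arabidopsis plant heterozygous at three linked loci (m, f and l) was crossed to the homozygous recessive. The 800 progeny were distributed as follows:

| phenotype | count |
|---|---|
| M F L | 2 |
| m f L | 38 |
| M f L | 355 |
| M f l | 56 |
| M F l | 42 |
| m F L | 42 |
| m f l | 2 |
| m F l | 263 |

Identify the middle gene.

The two most frequent reciprocal classes, M f L and m F l, are the parental types, so the F1 was M f L / m F l.
The two rarest classes, M F L and m f l, are the double crossovers. Comparing them with the parentals, only the f allele has switched, so f is the middle locus and the order is m – f – l.

f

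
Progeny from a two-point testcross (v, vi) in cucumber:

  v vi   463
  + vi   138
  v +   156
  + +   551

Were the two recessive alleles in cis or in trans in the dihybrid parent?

The two most frequent classes are + + (551) and v vi (463); these are the parental (non-recombinant) types.
So the F1 carried + + on one chromosome and v vi on the other — the recessive alleles are on the same chromosome (cis / coupling).

cis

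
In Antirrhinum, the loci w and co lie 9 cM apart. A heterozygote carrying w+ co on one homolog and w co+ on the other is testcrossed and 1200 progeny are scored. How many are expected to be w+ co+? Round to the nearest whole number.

A map distance of 9 cM corresponds to a recombination frequency of 0.090.
The F1 is w+ co / w co+, so w+ co+ is a recombinant gamete class with expected frequency r/2 = 0.090/2 = 0.0450.
Expected number = 0.0450 × 1200 = 54.00 ≈ 54.

54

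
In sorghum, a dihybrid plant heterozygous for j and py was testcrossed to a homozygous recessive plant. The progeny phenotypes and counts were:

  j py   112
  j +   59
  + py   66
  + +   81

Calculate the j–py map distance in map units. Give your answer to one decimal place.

The two most frequent classes, + + (81) and j py (112), are the parental types, so the F1 was + + / j py.
The recombinant classes are + py and j +: 66 + 59 = 125.
Recombination frequency = 125/318 = 0.3931 ≈ 39.3%, i.e. 39.3 map units.

39.3 map units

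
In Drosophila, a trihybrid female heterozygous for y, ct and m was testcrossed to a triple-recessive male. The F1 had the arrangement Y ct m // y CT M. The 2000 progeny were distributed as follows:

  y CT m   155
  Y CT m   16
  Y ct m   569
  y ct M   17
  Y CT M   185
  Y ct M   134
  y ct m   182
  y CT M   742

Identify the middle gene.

The two rarest classes, Y CT m and y ct M, are the double crossovers. Comparing them with the parentals, only the ct allele has switched, so ct is the middle locus and the order is y – ct – m.

ct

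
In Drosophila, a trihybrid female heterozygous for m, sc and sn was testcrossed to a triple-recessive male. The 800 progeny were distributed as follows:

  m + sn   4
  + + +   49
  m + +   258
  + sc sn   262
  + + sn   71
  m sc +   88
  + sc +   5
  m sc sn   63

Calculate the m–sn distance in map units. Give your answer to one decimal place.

The two most frequent reciprocal classes, + sc sn and m + +, are the parental types, so the F1 was + sc sn / m + +.
The two rarest classes, + sc + and m + sn, are the double crossovers. Comparing them with the parentals, only the sn allele has switched, so sn is the middle locus and the order is sc – sn – m.
Crossovers in the sn–m interval produce the single-crossover classes m sc sn and + + + (63 + 49 = 112) plus the double crossovers (9).
RF(sn–m) = (112 + 9) / 800 = 121/800 = 0.1512 → 15.1 map units.

15.1 map units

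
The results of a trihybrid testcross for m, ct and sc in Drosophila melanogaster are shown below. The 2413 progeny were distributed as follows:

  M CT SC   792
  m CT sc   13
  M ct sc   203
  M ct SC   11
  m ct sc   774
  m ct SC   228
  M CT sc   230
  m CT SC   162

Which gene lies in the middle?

The two most frequent reciprocal classes, M CT SC and m ct sc, are the parental types, so the F1 was M CT SC / m ct sc.
The two rarest classes, M ct SC and m CT sc, are the double crossovers. Comparing them with the parentals, only the ct allele has switched, so ct is the middle locus and the order is m – ct – sc.

ct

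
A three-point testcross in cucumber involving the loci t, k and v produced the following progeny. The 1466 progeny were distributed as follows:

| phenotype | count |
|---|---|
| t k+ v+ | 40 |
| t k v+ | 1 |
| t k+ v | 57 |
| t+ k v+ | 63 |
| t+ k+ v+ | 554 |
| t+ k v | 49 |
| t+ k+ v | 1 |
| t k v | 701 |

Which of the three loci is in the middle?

The two most frequent reciprocal classes, t k v and t+ k+ v+, are the parental types, so the F1 was t k v / t+ k+ v+.
The two rarest classes, t k v+ and t+ k+ v, are the double crossovers. Comparing them with the parentals, only the v allele has switched, so v is the middle locus and the order is k – v – t.

v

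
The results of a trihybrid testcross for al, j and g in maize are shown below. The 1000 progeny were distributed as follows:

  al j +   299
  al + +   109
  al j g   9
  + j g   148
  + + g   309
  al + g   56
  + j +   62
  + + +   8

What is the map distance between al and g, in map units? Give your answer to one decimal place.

13.5 map units

The two most frequent reciprocal classes, + + g and al j +, are the parental types, so the F1 was + + g / al j +.
The two rarest classes, + + + and al j g, are the double crossovers. Comparing them with the parentals, only the g allele has switched, so g is the middle locus and the order is al – g – j.
Crossovers in the al–g interval produce the single-crossover classes al + g and + j + (56 + 62 = 118) plus the double crossovers (17).
RF(al–g) = (118 + 17) / 1000 = 135/1000 = 0.1350 → 13.5 map units.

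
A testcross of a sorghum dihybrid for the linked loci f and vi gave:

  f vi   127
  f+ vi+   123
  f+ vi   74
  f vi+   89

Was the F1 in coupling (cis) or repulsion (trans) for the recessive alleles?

The two most frequent classes are f+ vi+ (123) and f vi (127); these are the parental (non-recombinant) types.
So the F1 carried f+ vi+ on one chromosome and f vi on the other — the recessive alleles are on the same chromosome (cis / coupling).

cis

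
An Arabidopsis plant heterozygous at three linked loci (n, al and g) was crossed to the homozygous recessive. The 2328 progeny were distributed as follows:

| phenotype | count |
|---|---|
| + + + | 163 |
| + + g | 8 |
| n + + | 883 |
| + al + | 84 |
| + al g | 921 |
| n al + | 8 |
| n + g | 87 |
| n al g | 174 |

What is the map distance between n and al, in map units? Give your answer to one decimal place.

The two most frequent reciprocal classes, + al g and n + +, are the parental types, so the F1 was + al g / n + +.
The two rarest classes, + + g and n al +, are the double crossovers. Comparing them with the parentals, only the al allele has switched, so al is the middle locus and the order is n – al – g.
Crossovers in the n–al interval produce the single-crossover classes n al g and + + + (174 + 163 = 337) plus the double crossovers (16).
RF(n–al) = (337 + 16) / 2328 = 353/2328 = 0.1516 → 15.2 map units.

15.2 map units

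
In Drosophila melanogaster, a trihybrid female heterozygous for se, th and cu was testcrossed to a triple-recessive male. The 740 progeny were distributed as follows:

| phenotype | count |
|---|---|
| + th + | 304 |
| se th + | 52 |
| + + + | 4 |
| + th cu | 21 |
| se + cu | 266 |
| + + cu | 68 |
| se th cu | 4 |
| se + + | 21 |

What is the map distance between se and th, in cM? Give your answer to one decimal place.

17.3 cM

The two most frequent reciprocal classes, + th + and se + cu, are the parental types, so the F1 was + th + / se + cu.
The two rarest classes, + + + and se th cu, are the double crossovers. Comparing them with the parentals, only the th allele has switched, so th is the middle locus and the order is se – th – cu.
Crossovers in the se–th interval produce the single-crossover classes se th + and + + cu (52 + 68 = 120) plus the double crossovers (8).
RF(se–th) = (120 + 8) / 740 = 128/740 = 0.1730 → 17.3 cM.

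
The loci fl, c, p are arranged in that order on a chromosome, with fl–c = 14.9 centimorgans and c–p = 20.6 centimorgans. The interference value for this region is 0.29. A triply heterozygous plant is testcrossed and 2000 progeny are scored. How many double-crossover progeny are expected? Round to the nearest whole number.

Map distances give recombination frequencies of 0.149 and 0.206 for the two intervals.
With interference 0.29 (so coincidence = 0.71), expected double-crossover frequency = 0.149 × 0.206 × 0.71 = 0.02179.
Expected number = 0.02179 × 2000 = 43.59 ≈ 44.

44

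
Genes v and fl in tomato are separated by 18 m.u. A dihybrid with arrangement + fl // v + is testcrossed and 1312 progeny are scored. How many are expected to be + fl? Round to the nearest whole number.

538

A map distance of 18 m.u. corresponds to a recombination frequency of 0.180.
The F1 is + fl / v +, so + fl is a parental gamete class with expected frequency (1 − r)/2 = 0.820/2 = 0.4100.
Expected number = 0.4100 × 1312 = 537.92 ≈ 538.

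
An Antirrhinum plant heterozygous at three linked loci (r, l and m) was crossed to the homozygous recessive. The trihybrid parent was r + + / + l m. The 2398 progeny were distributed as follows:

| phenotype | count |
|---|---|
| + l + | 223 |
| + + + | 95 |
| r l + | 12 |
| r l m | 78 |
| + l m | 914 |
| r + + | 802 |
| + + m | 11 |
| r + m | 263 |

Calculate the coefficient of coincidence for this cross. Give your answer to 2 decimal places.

0.55

The two rarest classes, r l + and + + m, are the double crossovers. Comparing them with the parentals, only the l allele has switched, so l is the middle locus and the order is r – l – m.
r–l: (173 + 23)/2398 = 0.0817; l–m: (486 + 23)/2398 = 0.2123.
Expected DCO frequency = 0.0817 × 0.2123 ≈ 0.01734; observed = 23/2398 ≈ 0.00959.
Coefficient of coincidence = 0.00959/0.01734 ≈ 0.55.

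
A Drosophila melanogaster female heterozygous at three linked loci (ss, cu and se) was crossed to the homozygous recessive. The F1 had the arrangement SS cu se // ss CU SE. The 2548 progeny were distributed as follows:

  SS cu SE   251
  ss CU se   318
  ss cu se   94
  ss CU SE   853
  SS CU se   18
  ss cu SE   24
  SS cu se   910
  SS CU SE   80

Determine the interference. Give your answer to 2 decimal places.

The two rarest classes, SS CU se and ss cu SE, are the double crossovers. Comparing them with the parentals, only the cu allele has switched, so cu is the middle locus and the order is ss – cu – se.
ss–cu: (174 + 42)/2548 = 0.0848; cu–se: (569 + 42)/2548 = 0.2398.
Expected DCO frequency = 0.0848 × 0.2398 ≈ 0.02034; observed = 42/2548 ≈ 0.01648.
Coefficient of coincidence = 0.01648/0.02034 ≈ 0.81; interference = 1 − 0.81 = 0.19.

0.19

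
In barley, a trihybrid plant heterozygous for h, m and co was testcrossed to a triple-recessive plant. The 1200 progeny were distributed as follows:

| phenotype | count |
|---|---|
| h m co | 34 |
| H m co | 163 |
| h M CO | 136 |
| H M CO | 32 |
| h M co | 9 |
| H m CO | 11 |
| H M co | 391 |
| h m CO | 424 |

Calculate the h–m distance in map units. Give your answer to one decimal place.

The two most frequent reciprocal classes, H M co and h m CO, are the parental types, so the F1 was H M co / h m CO.
The two rarest classes, h M co and H m CO, are the double crossovers. Comparing them with the parentals, only the h allele has switched, so h is the middle locus and the order is m – h – co.
Crossovers in the m–h interval produce the single-crossover classes H m co and h M CO (163 + 136 = 299) plus the double crossovers (20).
RF(m–h) = (299 + 20) / 1200 = 319/1200 = 0.2658 → 26.6 map units.

26.6 map units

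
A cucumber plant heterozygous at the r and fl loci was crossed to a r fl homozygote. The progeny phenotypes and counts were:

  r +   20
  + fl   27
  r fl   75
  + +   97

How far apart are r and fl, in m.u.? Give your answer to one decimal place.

The two most frequent classes, + + (97) and r fl (75), are the parental types, so the F1 was + + / r fl.
The recombinant classes are + fl and r +: 27 + 20 = 47.
Recombination frequency = 47/219 = 0.2146 ≈ 21.5%, i.e. 21.5 m.u.

21.5 m.u.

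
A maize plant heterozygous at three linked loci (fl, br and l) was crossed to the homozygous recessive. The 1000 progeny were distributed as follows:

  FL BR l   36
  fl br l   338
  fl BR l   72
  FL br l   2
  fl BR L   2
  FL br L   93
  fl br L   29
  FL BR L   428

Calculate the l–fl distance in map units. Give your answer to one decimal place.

6.9 map units

The two most frequent reciprocal classes, FL BR L and fl br l, are the parental types, so the F1 was FL BR L / fl br l.
The two rarest classes, fl BR L and FL br l, are the double crossovers. Comparing them with the parentals, only the fl allele has switched, so fl is the middle locus and the order is l – fl – br.
Crossovers in the l–fl interval produce the single-crossover classes FL BR l and fl br L (36 + 29 = 65) plus the double crossovers (4).
RF(l–fl) = (65 + 4) / 1000 = 69/1000 = 0.0690 → 6.9 map units.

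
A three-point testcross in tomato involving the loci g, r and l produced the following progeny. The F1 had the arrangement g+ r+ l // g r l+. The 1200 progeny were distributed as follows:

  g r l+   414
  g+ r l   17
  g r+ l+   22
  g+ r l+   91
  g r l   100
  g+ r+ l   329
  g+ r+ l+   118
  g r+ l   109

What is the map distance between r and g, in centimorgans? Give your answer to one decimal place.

The two rarest classes, g+ r l and g r+ l+, are the double crossovers. Comparing them with the parentals, only the r allele has switched, so r is the middle locus and the order is l – r – g.
Crossovers in the r–g interval produce the single-crossover classes g r+ l and g+ r l+ (109 + 91 = 200) plus the double crossovers (39).
RF(r–g) = (200 + 39) / 1200 = 239/1200 = 0.1992 → 19.9 centimorgans.

19.9 centimorgans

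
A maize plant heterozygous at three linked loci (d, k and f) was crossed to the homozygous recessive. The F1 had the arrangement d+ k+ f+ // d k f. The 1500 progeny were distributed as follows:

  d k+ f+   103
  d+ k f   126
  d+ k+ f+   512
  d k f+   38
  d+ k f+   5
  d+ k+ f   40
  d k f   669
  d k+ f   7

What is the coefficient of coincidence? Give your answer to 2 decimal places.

The two rarest classes, d+ k f+ and d k+ f, are the double crossovers. Comparing them with the parentals, only the k allele has switched, so k is the middle locus and the order is d – k – f.
d–k: (229 + 12)/1500 = 0.1607; k–f: (78 + 12)/1500 = 0.0600.
Expected DCO frequency = 0.1607 × 0.0600 ≈ 0.00964; observed = 12/1500 ≈ 0.00800.
Coefficient of coincidence = 0.00800/0.00964 ≈ 0.83.

0.83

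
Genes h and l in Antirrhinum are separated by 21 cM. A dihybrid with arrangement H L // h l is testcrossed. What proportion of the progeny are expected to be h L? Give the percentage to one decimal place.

A map distance of 21 cM corresponds to a recombination frequency of 0.210.
The F1 is H L / h l, so h L is a recombinant gamete class with expected frequency r/2 = 0.210/2 = 0.1050.
That is 0.1050 = 10.5% of the progeny.

10.5%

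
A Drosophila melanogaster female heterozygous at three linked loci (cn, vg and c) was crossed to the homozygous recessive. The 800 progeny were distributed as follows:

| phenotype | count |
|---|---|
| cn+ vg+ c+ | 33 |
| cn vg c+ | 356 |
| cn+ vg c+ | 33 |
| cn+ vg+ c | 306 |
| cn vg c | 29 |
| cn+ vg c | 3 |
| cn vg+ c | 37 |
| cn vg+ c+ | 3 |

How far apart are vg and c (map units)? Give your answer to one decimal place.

8.5 map units

The two most frequent reciprocal classes, cn vg c+ and cn+ vg+ c, are the parental types, so the F1 was cn vg c+ / cn+ vg+ c.
The two rarest classes, cn vg+ c+ and cn+ vg c, are the double crossovers. Comparing them with the parentals, only the vg allele has switched, so vg is the middle locus and the order is c – vg – cn.
Crossovers in the c–vg interval produce the single-crossover classes cn vg c and cn+ vg+ c+ (29 + 33 = 62) plus the double crossovers (6).
RF(c–vg) = (62 + 6) / 800 = 68/800 = 0.0850 → 8.5 map units.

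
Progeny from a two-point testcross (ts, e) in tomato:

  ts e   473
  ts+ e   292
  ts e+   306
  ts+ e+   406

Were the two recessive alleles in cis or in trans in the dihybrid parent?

The two most frequent classes are ts+ e+ (406) and ts e (473); these are the parental (non-recombinant) types.
So the F1 carried ts+ e+ on one chromosome and ts e on the other — the recessive alleles are on the same chromosome (cis / coupling).

cis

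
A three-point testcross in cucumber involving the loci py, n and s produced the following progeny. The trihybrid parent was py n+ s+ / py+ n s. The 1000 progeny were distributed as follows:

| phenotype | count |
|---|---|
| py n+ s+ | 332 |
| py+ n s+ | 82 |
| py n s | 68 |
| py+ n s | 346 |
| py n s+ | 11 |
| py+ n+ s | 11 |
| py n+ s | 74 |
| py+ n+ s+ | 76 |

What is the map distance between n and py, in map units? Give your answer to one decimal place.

16.6 map units

The two rarest classes, py n s+ and py+ n+ s, are the double crossovers. Comparing them with the parentals, only the n allele has switched, so n is the middle locus and the order is py – n – s.
Crossovers in the py–n interval produce the single-crossover classes py+ n+ s+ and py n s (76 + 68 = 144) plus the double crossovers (22).
RF(py–n) = (144 + 22) / 1000 = 166/1000 = 0.1660 → 16.6 map units.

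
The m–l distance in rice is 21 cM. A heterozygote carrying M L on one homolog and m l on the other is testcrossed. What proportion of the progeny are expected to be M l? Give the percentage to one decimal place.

A map distance of 21 cM corresponds to a recombination frequency of 0.210.
The F1 is M L / m l, so M l is a recombinant gamete class with expected frequency r/2 = 0.210/2 = 0.1050.
That is 0.1050 = 10.5% of the progeny.

10.5%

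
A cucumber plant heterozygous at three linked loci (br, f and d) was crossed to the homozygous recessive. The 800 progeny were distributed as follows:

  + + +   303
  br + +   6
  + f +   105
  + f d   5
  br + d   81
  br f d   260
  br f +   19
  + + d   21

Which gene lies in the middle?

The two most frequent reciprocal classes, br f d and + + +, are the parental types, so the F1 was br f d / + + +.
The two rarest classes, + f d and br + +, are the double crossovers. Comparing them with the parentals, only the br allele has switched, so br is the middle locus and the order is d – br – f.

br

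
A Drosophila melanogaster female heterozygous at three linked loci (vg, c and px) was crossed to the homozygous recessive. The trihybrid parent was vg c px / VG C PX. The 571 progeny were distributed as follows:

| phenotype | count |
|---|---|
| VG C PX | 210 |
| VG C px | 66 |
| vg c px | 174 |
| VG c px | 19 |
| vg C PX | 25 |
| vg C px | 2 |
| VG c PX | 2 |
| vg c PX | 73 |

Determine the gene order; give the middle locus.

c

The two rarest classes, vg C px and VG c PX, are the double crossovers. Comparing them with the parentals, only the c allele has switched, so c is the middle locus and the order is px – c – vg.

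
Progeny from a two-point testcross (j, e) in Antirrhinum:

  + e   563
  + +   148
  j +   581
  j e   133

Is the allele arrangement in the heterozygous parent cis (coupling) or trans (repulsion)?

The two most frequent classes are + e (563) and j + (581); these are the parental (non-recombinant) types.
So the F1 carried + e on one chromosome and j + on the other — the recessive alleles are on opposite chromosomes (trans / repulsion).

trans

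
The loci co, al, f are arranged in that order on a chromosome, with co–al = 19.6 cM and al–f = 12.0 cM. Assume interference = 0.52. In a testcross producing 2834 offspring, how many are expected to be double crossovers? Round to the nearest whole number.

Map distances give recombination frequencies of 0.196 and 0.120 for the two intervals.
With interference 0.52 (so coincidence = 0.48), expected double-crossover frequency = 0.196 × 0.120 × 0.48 = 0.01129.
Expected number = 0.01129 × 2834 = 31.99 ≈ 32.

32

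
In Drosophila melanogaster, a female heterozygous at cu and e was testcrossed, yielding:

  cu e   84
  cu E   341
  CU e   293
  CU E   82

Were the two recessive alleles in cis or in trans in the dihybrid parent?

The two most frequent classes are CU e (293) and cu E (341); these are the parental (non-recombinant) types.
So the F1 carried CU e on one chromosome and cu E on the other — the recessive alleles are on opposite chromosomes (trans / repulsion).

trans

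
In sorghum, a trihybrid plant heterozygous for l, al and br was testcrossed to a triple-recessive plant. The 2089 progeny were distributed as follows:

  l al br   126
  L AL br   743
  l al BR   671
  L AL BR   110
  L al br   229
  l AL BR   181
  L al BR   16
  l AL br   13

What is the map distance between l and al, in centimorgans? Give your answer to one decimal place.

The two most frequent reciprocal classes, L AL br and l al BR, are the parental types, so the F1 was L AL br / l al BR.
The two rarest classes, l AL br and L al BR, are the double crossovers. Comparing them with the parentals, only the l allele has switched, so l is the middle locus and the order is br – l – al.
Crossovers in the l–al interval produce the single-crossover classes L al br and l AL BR (229 + 181 = 410) plus the double crossovers (29).
RF(l–al) = (410 + 29) / 2089 = 439/2089 = 0.2101 → 21.0 centimorgans.

21.0 centimorgans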